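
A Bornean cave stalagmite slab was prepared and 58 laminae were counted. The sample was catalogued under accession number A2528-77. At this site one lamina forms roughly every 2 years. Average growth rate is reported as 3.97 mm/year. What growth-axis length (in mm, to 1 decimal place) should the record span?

460.5 mm

58 laminae at 2 years each span 58 × 2 = 116 years.
Predicted length = 3.97 mm/year × 116 years = 460.5 mm.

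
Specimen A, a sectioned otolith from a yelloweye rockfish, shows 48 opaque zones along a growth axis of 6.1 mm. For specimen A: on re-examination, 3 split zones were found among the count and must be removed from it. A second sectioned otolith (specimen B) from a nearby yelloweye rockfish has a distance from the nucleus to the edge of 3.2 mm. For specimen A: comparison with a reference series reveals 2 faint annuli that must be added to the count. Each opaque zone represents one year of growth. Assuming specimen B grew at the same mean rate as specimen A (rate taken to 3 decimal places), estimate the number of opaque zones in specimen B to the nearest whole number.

25 opaque zones

Specimen A: correcting the raw count gives 48 − 3 + 2 = 47 true opaque zones.
A: Mean rate = 6.1 mm / 47 years ≈ 0.130 mm/year.
B spans 3.2 / 0.130 = 24.62 years ≈ 25 opaque zones.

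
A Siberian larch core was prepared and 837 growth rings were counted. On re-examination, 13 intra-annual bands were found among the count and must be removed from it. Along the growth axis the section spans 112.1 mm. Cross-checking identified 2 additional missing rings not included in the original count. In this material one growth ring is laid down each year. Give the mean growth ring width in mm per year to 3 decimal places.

0.136 mm per year

Correcting the raw count gives 837 − 13 + 2 = 826 true growth rings.
112.1 mm over 826 years gives 112.1 / 826 ≈ 0.136 mm per year.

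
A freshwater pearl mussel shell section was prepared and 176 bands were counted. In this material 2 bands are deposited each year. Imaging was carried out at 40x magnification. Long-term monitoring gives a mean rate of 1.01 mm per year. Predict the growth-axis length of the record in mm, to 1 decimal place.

88.9 mm

With 2 bands per year, 176 / 2 = 88 years.
Predicted length = 1.01 mm/year × 88 years = 88.9 mm.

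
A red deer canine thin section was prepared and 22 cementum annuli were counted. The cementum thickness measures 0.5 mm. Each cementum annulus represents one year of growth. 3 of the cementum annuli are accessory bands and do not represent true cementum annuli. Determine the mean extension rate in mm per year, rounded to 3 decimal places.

0.026 mm per year

Adjusted count: 22 − 3 = 19 cementum annuli.
Mean rate = 0.5 mm / 19 years ≈ 0.026 mm per year.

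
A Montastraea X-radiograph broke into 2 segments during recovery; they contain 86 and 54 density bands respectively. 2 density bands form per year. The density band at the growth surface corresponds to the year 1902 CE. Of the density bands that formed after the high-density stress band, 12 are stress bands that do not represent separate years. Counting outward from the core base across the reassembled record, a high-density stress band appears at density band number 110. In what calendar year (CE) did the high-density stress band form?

1893 CE

Total density bands = 86 + 54 = 140.
140 − 110 = 30 density bands lie beyond the high-density stress band toward the growth surface.
Excluding 12 false density bands: 30 − 12 = 18.
Dividing by 2 density bands per year: 18 / 2 = 9 years.
The density band at the growth surface is 1902 CE, so the high-density stress band dates to 1902 − 9 = 1893 CE.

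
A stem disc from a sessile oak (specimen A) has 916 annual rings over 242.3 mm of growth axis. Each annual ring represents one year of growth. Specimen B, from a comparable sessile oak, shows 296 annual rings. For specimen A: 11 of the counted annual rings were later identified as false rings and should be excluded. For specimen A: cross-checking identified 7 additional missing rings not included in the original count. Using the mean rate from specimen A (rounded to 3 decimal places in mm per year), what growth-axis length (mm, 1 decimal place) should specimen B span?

Specimen A: correcting the raw count gives 916 − 11 + 7 = 912 true annual rings.
A: 242.3 mm over 912 years gives 242.3 / 912 ≈ 0.266 mm/yr.
B's length ≈ 0.266 × 296 = 78.7 mm.

78.7 mm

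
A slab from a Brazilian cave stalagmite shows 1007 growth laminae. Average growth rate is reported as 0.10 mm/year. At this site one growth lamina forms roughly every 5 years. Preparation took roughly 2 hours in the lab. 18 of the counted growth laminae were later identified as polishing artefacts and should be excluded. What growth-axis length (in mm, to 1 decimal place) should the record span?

494.5 mm

True growth lamina count = 1007 − 18 = 989.
At 5 years per growth lamina, 989 × 5 = 4945 years.
4945 years at 0.10 mm/year gives 0.10 × 4945 = 494.5 mm.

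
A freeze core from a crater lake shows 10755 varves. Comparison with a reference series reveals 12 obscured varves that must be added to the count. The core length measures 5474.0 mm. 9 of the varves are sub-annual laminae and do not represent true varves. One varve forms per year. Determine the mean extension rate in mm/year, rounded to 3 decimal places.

Adjusted count: 10755 − 9 + 12 = 10758 varves.
5474.0 mm over 10758 years gives 5474.0 / 10758 ≈ 0.509 mm/year.

0.509 mm/year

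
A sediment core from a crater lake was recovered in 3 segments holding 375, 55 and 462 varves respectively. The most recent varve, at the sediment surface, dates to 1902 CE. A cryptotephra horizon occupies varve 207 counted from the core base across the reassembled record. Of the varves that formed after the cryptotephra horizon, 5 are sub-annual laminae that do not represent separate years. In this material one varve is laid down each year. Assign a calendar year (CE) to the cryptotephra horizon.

1222 CE

Total varves = 375 + 55 + 462 = 892.
Between varve 207 and the sediment surface there are 892 − 207 = 685 varves.
Removing the 5 false varves leaves 685 − 5 = 680 true varves beyond the cryptotephra horizon.
The varve at the sediment surface is 1902 CE, so the cryptotephra horizon dates to 1902 − 680 = 1222 CE.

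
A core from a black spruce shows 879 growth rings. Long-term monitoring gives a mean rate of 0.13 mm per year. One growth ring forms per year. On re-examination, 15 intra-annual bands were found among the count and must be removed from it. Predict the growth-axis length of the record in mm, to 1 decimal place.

After corrections the count is 879 − 15 = 864 growth rings.
Predicted length = 0.13 mm/year × 864 years = 112.3 mm.

112.3 mm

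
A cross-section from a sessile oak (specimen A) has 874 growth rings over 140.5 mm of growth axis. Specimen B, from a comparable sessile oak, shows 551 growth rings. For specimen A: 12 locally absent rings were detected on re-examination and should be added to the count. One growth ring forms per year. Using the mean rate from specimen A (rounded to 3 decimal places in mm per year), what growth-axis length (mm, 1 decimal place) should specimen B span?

87.6 mm

Specimen A: correcting the raw count gives 874 + 12 = 886 true growth rings.
A: 140.5 mm over 886 years gives 140.5 / 886 ≈ 0.159 mm/yr.
B's length ≈ 0.159 × 551 = 87.6 mm.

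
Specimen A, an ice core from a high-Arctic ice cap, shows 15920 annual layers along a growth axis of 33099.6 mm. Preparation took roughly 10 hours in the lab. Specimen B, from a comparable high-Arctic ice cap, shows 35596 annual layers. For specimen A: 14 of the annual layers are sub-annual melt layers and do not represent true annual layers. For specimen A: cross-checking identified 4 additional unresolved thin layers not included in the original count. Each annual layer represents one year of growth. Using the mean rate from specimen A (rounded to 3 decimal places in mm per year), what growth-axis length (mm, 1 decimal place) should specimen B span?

74039.7 mm

Specimen A: correcting the raw count gives 15920 − 14 + 4 = 15910 true annual layers.
A: Mean rate = 33099.6 mm / 15910 years ≈ 2.080 mm/yr.
B's length ≈ 2.080 × 35596 = 74039.7 mm.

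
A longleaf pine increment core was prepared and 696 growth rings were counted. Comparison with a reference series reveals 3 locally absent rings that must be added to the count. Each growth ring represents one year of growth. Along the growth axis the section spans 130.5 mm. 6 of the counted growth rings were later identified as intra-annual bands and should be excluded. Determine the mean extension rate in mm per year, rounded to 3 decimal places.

True growth ring count = 696 − 6 + 3 = 693.
130.5 mm over 693 years gives 130.5 / 693 ≈ 0.188 mm per year.

0.188 mm per year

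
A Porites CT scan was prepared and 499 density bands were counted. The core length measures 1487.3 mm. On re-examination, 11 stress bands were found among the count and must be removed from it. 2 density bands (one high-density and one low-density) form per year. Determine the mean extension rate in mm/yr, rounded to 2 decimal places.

6.10 mm/yr

True density band count = 499 − 11 = 488.
488 density bands at 2 per year is 488 / 2 = 244 years.
Mean rate = 1487.3 mm / 244 years ≈ 6.10 mm/yr.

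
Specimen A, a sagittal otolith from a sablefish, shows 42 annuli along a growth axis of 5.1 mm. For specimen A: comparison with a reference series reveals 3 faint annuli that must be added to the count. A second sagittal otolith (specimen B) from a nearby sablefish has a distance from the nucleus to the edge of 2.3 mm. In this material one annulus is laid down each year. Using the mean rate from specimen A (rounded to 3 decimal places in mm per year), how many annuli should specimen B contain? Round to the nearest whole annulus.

20 annuli

Specimen A: after corrections the count is 42 + 3 = 45 annuli.
A: 5.1 mm over 45 years gives 5.1 / 45 ≈ 0.113 mm/year.
For B, 2.3 / 0.113 = 20.35 years ≈ 20 annuli.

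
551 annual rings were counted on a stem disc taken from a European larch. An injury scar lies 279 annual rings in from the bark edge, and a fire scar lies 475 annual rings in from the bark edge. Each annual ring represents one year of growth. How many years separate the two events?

475 − 279 = 196 annual rings lie between the two events.
At one annual ring per year, 196 years elapsed between them.

196 yr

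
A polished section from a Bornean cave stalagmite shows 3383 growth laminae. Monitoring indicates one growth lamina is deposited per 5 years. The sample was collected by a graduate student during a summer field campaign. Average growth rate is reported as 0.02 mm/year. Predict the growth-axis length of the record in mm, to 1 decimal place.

At 5 years per growth lamina, 3383 × 5 = 16915 years.
Length ≈ 0.02 × 16915 = 338.3 mm.

338.3 mm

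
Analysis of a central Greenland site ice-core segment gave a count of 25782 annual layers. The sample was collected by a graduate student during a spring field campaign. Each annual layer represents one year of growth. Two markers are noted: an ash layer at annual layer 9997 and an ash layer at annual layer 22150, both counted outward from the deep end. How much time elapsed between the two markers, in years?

The two markers are separated by 22150 − 9997 = 12153 annual layers.
One annual layer per year makes the interval 12153 years.

12153 years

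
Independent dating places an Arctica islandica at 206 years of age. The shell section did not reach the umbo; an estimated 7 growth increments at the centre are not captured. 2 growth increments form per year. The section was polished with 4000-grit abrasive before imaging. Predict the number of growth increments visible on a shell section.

206 years at 2 growth increments per year gives 206 × 2 = 412 growth increments.
Subtracting the 7 growth increments not captured gives 412 − 7 = 405 growth increments in the record.

405 growth increments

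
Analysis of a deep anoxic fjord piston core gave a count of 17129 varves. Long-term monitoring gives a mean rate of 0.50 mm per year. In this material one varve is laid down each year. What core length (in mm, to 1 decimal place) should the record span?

The record spans 17129 years at 0.50 mm per year.
17129 years at 0.50 mm/year gives 0.50 × 17129 = 8564.5 mm.

8564.5 mm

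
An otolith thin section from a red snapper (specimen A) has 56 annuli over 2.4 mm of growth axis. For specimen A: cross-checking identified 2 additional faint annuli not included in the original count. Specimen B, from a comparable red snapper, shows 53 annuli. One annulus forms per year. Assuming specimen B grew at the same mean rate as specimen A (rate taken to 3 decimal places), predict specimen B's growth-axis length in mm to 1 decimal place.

2.2 mm

Specimen A: true annulus count = 56 + 2 = 58.
A: Extension rate ≈ 2.4 / 58 = 0.041 mm per year.
Length of B = 0.041 × 53 = 2.2 mm.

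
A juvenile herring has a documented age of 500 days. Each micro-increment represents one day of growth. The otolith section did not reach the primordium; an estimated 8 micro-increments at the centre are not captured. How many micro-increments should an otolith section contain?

492 micro-increments

At one micro-increment per day, 500 days correspond to 500 micro-increments.
Less the 8 uncaptured micro-increments: 500 − 8 = 492.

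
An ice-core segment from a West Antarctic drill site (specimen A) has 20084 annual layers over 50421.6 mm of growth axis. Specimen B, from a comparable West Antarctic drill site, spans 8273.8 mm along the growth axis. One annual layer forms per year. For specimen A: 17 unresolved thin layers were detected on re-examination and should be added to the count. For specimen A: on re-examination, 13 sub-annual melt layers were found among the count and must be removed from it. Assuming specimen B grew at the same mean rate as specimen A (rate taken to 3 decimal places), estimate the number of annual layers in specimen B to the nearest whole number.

3296 annual layers

Specimen A: correcting the raw count gives 20084 − 13 + 17 = 20088 true annual layers.
A: 50421.6 mm over 20088 years gives 50421.6 / 20088 ≈ 2.510 mm/yr.
B spans 8273.8 / 2.510 = 3296.33 years ≈ 3296 annual layers.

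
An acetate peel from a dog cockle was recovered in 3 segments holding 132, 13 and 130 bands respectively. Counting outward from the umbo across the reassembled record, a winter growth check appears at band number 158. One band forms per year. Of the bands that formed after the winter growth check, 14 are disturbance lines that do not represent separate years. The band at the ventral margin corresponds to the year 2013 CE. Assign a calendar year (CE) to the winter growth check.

1910 CE

Total bands = 132 + 13 + 130 = 275.
The winter growth check sits at band 158 from the umbo, so 275 − 158 = 117 bands formed after it.
117 − 14 false = 103 true bands after the winter growth check.
Counting back 103 years from 2013 CE places the winter growth check in 2013 − 103 = 1910 CE.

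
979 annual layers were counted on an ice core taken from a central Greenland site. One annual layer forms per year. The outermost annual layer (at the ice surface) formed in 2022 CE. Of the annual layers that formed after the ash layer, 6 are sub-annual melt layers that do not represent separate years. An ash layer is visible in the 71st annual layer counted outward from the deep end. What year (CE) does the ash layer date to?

Between annual layer 71 and the ice surface there are 979 − 71 = 908 annual layers.
Excluding 6 false annual layers: 908 − 6 = 902.
2022 − 902 = 1120 CE.

1120 CE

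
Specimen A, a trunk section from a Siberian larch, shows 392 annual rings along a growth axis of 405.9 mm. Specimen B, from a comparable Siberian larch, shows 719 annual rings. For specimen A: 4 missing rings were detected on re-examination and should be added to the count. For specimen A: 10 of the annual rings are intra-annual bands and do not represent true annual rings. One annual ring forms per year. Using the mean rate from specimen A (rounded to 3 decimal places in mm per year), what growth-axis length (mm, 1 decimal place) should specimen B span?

756.4 mm

Specimen A: after corrections the count is 392 − 10 + 4 = 386 annual rings.
A: 405.9 mm over 386 years gives 405.9 / 386 ≈ 1.052 mm/yr.
B's length ≈ 1.052 × 719 = 756.4 mm.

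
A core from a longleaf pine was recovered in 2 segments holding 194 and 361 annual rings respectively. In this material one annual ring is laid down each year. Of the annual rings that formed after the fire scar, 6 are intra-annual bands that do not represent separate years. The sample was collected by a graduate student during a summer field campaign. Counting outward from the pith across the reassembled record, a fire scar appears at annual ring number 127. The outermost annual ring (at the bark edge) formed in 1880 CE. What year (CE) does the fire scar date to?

1458 CE

Total annual rings = 194 + 361 = 555.
The fire scar sits at annual ring 127 from the pith, so 555 − 127 = 428 annual rings formed after it.
Removing the 6 false annual rings leaves 428 − 6 = 422 true annual rings beyond the fire scar.
1880 − 422 = 1458 CE.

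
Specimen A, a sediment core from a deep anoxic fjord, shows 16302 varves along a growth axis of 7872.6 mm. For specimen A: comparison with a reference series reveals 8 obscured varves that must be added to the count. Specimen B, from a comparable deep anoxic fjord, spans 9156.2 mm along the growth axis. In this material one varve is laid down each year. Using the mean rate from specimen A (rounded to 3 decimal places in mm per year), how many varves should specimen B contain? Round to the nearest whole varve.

Specimen A: adjusted count: 16302 + 8 = 16310 varves.
A: Mean rate = 7872.6 mm / 16310 years ≈ 0.483 mm/year.
For B, 9156.2 / 0.483 = 18956.94 years ≈ 18957 varves.

18957 varves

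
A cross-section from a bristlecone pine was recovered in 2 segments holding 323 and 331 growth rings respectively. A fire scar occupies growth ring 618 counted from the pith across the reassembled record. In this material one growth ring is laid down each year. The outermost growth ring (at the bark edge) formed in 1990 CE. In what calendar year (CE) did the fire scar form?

1954 CE

Total growth rings = 323 + 331 = 654.
654 − 618 = 36 growth rings lie beyond the fire scar toward the bark edge.
Counting back 36 years from 1990 CE places the fire scar in 1990 − 36 = 1954 CE.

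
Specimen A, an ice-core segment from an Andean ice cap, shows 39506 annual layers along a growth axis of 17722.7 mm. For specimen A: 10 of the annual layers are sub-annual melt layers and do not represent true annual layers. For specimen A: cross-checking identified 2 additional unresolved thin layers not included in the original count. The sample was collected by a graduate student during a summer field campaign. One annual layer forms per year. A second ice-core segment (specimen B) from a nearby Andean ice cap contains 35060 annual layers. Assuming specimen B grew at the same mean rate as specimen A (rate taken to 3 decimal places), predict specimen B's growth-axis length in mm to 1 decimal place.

15741.9 mm

Specimen A: after corrections the count is 39506 − 10 + 2 = 39498 annual layers.
A: Extension rate ≈ 17722.7 / 39498 = 0.449 mm/yr.
B's length ≈ 0.449 × 35060 = 15741.9 mm.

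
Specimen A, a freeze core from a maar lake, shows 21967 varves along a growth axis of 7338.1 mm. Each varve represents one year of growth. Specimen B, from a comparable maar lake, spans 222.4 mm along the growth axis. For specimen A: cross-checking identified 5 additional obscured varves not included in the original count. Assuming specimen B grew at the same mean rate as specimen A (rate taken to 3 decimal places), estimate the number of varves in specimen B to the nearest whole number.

Specimen A: correcting the raw count gives 21967 + 5 = 21972 true varves.
A: Extension rate ≈ 7338.1 / 21972 = 0.334 mm/year.
B spans 222.4 / 0.334 = 665.87 years ≈ 666 varves.

666 varves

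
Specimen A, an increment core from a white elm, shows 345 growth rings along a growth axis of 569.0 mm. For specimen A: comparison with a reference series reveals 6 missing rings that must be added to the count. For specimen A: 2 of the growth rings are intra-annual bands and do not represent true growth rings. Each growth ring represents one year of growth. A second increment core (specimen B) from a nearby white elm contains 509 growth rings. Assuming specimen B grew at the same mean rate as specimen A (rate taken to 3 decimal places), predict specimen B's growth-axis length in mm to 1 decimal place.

829.7 mm

Specimen A: true growth ring count = 345 − 2 + 6 = 349.
A: Mean rate = 569.0 mm / 349 years ≈ 1.630 mm per year.
B's length ≈ 1.630 × 509 = 829.7 mm.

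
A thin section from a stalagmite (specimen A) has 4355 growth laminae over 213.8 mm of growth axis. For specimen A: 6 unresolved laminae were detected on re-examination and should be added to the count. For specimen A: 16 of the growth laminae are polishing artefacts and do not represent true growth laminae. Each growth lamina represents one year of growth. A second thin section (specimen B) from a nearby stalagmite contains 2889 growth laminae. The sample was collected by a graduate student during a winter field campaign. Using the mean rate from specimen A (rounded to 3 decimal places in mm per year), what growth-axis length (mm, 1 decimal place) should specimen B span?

Specimen A: adjusted count: 4355 − 16 + 6 = 4345 growth laminae.
A: Mean rate = 213.8 mm / 4345 years ≈ 0.049 mm per year.
B's length ≈ 0.049 × 2889 = 141.6 mm.

141.6 mm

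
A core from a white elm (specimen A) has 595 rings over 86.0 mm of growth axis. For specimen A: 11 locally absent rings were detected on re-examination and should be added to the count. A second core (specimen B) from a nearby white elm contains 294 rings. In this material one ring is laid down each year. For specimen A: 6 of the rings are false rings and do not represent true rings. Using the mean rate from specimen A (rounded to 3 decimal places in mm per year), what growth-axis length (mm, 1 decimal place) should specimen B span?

Specimen A: adjusted count: 595 − 6 + 11 = 600 rings.
A: Mean rate = 86.0 mm / 600 years ≈ 0.143 mm per year.
B's length ≈ 0.143 × 294 = 42.0 mm.

42.0 mm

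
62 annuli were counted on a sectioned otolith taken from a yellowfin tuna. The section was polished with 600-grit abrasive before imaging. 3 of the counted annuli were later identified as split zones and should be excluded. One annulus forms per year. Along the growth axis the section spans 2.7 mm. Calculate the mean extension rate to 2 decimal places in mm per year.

Correcting the raw count gives 62 − 3 = 59 true annuli.
Mean rate = 2.7 mm / 59 years ≈ 0.05 mm per year.

0.05 mm per year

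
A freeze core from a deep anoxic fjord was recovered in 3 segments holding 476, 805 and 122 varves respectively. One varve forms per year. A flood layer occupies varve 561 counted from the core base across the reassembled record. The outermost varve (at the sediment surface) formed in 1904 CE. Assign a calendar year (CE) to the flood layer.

1062 CE

Total varves = 476 + 805 + 122 = 1403.
1403 − 561 = 842 varves lie beyond the flood layer toward the sediment surface.
Counting back 842 years from 1904 CE places the flood layer in 1904 − 842 = 1062 CE.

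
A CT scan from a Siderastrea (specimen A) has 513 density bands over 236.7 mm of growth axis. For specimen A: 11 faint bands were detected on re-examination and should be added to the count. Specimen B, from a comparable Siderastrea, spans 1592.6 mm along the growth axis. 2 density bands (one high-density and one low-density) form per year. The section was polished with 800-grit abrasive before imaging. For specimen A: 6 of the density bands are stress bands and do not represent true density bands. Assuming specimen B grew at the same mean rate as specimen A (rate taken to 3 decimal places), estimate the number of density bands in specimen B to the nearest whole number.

Specimen A: after corrections the count is 513 − 6 + 11 = 518 density bands.
Specimen A: dividing by 2 density bands per year: 518 / 2 = 259 years.
A: Mean rate = 236.7 mm / 259 years ≈ 0.914 mm/year.
For B, 1592.6 / 0.914 = 1742.45 years; at 2 density bands per year that is 1742.45 × 2 ≈ 3485 density bands.

3485 density bands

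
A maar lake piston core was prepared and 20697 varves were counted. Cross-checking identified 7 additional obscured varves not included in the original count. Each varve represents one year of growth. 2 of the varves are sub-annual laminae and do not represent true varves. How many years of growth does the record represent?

20702 yr

True varve count = 20697 − 2 + 7 = 20702.
One varve per year makes the duration 20702 years.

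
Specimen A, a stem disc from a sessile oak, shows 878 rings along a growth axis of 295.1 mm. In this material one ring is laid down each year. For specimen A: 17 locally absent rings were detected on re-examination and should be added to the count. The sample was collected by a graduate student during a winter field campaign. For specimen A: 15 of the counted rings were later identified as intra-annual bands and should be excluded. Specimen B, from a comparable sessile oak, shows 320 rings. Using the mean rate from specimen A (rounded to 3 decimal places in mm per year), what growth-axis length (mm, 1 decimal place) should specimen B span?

Specimen A: correcting the raw count gives 878 − 15 + 17 = 880 true rings.
A: Extension rate ≈ 295.1 / 880 = 0.335 mm/year.
For B, 0.335 mm/year × 320 years = 107.2 mm.

107.2 mm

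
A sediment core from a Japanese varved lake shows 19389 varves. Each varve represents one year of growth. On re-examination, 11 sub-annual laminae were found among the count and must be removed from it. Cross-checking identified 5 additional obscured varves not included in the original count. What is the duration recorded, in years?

True varve count = 19389 − 11 + 5 = 19383.
One varve per year makes the duration 19383 years.

19383 years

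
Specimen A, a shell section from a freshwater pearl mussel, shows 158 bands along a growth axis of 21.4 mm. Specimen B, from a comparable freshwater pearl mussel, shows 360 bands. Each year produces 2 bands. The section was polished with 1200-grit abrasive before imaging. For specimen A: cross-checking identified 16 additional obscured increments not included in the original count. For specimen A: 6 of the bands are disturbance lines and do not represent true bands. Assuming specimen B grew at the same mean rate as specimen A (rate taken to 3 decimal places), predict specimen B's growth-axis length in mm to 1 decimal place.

45.9 mm

Specimen A: true band count = 158 − 6 + 16 = 168.
Specimen A: 168 bands at 2 per year is 168 / 2 = 84 years.
A: 21.4 mm over 84 years gives 21.4 / 84 ≈ 0.255 mm/year.
Specimen B: 360 bands at 2 per year is 360 / 2 = 180 years. B's length ≈ 0.255 × 180 = 45.9 mm.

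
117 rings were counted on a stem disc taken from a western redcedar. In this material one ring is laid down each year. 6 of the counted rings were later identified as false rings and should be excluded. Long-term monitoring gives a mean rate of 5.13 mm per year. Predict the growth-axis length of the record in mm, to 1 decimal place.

569.4 mm

True ring count = 117 − 6 = 111.
Predicted length = 5.13 mm/year × 111 years = 569.4 mm.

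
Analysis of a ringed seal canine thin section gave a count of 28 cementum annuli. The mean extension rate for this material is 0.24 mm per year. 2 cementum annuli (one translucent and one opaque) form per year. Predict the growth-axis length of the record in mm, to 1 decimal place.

3.4 mm

With 2 cementum annuli per year, 28 / 2 = 14 years.
Length ≈ 0.24 × 14 = 3.4 mm.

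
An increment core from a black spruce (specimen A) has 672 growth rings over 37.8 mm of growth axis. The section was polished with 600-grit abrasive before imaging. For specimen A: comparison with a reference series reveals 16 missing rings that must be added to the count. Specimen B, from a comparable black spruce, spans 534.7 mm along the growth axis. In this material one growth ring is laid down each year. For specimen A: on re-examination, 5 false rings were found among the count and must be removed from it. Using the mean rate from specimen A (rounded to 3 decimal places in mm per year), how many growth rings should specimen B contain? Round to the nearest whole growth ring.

9722 growth rings

Specimen A: adjusted count: 672 − 5 + 16 = 683 growth rings.
A: Extension rate ≈ 37.8 / 683 = 0.055 mm per year.
B spans 534.7 / 0.055 = 9721.82 years ≈ 9722 growth rings.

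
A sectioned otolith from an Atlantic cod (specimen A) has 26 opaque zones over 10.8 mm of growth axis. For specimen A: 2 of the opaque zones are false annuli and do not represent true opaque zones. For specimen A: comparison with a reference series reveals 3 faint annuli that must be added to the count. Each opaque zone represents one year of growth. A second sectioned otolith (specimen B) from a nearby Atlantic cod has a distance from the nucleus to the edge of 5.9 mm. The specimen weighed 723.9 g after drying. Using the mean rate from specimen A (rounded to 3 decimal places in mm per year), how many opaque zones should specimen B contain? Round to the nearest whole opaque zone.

15 opaque zones

Specimen A: correcting the raw count gives 26 − 2 + 3 = 27 true opaque zones.
A: Mean rate = 10.8 mm / 27 years ≈ 0.400 mm/yr.
For B, 5.9 / 0.400 = 14.75 years ≈ 15 opaque zones.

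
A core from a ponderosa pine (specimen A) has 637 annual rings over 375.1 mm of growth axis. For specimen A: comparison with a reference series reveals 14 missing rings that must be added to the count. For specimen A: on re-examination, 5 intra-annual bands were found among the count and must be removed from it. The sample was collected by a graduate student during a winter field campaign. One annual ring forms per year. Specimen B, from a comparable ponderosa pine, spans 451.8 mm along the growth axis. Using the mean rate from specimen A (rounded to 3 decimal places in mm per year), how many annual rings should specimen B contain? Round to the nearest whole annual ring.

778 annual rings

Specimen A: correcting the raw count gives 637 − 5 + 14 = 646 true annual rings.
A: Extension rate ≈ 375.1 / 646 = 0.581 mm/year.
For B, 451.8 / 0.581 = 777.62 years ≈ 778 annual rings.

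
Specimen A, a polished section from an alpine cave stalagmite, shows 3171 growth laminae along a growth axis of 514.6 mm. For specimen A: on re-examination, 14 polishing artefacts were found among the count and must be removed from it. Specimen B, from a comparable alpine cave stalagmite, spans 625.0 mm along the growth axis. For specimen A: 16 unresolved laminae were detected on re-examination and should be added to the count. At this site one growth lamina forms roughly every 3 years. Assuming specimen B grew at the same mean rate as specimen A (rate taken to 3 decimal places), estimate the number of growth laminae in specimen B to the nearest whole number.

Specimen A: true growth lamina count = 3171 − 14 + 16 = 3173.
Specimen A: 3173 growth laminae at 3 years each span 3173 × 3 = 9519 years.
A: Mean rate = 514.6 mm / 9519 years ≈ 0.054 mm per year.
B spans 625.0 / 0.054 = 11574.07 years; at 3 years per growth lamina that is 11574.07 / 3 ≈ 3858 growth laminae.

3858 growth laminae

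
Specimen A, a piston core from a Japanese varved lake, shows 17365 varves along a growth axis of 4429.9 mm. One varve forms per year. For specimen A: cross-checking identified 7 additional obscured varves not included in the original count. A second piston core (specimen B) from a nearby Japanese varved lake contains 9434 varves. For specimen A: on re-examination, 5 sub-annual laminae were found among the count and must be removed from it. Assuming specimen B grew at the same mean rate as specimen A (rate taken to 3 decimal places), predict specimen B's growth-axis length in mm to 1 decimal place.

2405.7 mm

Specimen A: after corrections the count is 17365 − 5 + 7 = 17367 varves.
A: Mean rate = 4429.9 mm / 17367 years ≈ 0.255 mm per year.
B's length ≈ 0.255 × 9434 = 2405.7 mm.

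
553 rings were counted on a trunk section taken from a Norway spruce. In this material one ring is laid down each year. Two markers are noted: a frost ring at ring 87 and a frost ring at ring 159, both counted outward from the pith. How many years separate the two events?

72 years

The two markers are separated by 159 − 87 = 72 rings.
That is 72 years at one ring per year.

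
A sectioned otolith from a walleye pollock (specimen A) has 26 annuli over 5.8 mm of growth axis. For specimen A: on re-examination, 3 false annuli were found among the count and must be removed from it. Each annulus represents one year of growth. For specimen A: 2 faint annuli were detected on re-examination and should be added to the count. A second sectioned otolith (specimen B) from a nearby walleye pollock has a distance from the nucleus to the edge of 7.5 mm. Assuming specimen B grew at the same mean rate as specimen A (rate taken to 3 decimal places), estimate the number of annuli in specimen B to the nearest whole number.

Specimen A: true annulus count = 26 − 3 + 2 = 25.
A: Extension rate ≈ 5.8 / 25 = 0.232 mm per year.
Specimen B: 7.5 mm / 0.232 mm per year = 32.33 years ≈ 32 annuli.

32 annuli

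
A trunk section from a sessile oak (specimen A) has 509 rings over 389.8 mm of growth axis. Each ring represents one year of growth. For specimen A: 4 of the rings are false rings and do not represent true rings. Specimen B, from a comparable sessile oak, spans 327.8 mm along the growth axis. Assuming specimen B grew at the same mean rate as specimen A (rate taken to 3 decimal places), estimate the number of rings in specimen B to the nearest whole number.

425 rings

Specimen A: adjusted count: 509 − 4 = 505 rings.
A: 389.8 mm over 505 years gives 389.8 / 505 ≈ 0.772 mm per year.
Specimen B: 327.8 mm / 0.772 mm per year = 424.61 years ≈ 425 rings.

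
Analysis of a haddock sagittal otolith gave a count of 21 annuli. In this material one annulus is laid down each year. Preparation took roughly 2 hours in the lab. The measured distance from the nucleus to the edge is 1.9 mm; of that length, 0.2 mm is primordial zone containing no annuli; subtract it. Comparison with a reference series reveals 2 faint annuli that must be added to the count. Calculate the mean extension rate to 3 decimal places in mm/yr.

0.074 mm/yr

Adjusted count: 21 + 2 = 23 annuli.
The growth record spans 1.9 − 0.2 = 1.7 mm.
Mean rate = 1.7 mm / 23 years ≈ 0.074 mm/yr.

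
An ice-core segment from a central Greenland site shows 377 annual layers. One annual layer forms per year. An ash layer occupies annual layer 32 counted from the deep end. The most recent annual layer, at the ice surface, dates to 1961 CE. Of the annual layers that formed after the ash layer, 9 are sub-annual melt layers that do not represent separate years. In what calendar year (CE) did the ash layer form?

The ash layer sits at annual layer 32 from the deep end, so 377 − 32 = 345 annual layers formed after it.
345 − 9 false = 336 true annual layers after the ash layer.
The annual layer at the ice surface is 1961 CE, so the ash layer dates to 1961 − 336 = 1625 CE.

1625 CE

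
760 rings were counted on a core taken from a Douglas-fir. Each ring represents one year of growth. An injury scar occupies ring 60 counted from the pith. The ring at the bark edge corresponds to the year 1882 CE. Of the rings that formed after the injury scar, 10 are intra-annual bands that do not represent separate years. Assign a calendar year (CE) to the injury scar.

The injury scar sits at ring 60 from the pith, so 760 − 60 = 700 rings formed after it.
700 − 10 false = 690 true rings after the injury scar.
1882 − 690 = 1192 CE.

1192 CE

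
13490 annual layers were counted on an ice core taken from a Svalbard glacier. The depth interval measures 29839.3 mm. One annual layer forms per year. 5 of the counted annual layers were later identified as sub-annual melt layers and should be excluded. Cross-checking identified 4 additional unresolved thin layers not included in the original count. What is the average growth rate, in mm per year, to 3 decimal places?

Adjusted count: 13490 − 5 + 4 = 13489 annual layers.
Extension rate ≈ 29839.3 / 13489 = 2.212 mm per year.

2.212 mm per year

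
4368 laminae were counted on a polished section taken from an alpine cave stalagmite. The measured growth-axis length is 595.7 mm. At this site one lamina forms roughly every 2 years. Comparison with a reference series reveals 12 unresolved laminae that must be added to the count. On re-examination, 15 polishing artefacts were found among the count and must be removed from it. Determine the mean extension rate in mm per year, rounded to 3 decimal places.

Correcting the raw count gives 4368 − 15 + 12 = 4365 true laminae.
At 2 years per lamina, 4365 × 2 = 8730 years.
Extension rate ≈ 595.7 / 8730 = 0.068 mm per year.

0.068 mm per year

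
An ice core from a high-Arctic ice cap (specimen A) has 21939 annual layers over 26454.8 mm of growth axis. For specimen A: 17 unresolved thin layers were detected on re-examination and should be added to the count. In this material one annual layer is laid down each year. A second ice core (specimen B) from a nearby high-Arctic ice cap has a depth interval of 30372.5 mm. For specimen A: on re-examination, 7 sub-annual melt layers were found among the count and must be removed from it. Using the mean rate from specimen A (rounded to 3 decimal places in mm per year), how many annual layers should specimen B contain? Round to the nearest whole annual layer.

Specimen A: true annual layer count = 21939 − 7 + 17 = 21949.
A: Extension rate ≈ 26454.8 / 21949 = 1.205 mm/yr.
B spans 30372.5 / 1.205 = 25205.39 years ≈ 25205 annual layers.

25205 annual layers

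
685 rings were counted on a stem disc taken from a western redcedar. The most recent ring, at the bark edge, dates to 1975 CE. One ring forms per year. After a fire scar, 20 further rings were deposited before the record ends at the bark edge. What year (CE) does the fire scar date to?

1955 CE

There are 20 rings younger than the fire scar.
1975 − 20 = 1955 CE.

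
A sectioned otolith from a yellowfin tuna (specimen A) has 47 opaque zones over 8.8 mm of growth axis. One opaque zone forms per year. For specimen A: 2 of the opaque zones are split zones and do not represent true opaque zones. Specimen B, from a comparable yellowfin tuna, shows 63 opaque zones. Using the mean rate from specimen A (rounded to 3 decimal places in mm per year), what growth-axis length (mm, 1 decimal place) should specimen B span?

Specimen A: adjusted count: 47 − 2 = 45 opaque zones.
A: 8.8 mm over 45 years gives 8.8 / 45 ≈ 0.196 mm/year.
Length of B = 0.196 × 63 = 12.3 mm.

12.3 mm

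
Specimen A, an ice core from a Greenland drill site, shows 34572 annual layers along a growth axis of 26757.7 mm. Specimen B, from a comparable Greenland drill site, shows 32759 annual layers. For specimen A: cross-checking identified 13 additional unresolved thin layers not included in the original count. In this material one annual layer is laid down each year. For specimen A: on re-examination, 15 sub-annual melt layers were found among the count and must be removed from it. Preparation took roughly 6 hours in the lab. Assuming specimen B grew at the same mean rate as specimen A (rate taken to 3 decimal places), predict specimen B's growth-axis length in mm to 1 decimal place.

25355.5 mm

Specimen A: correcting the raw count gives 34572 − 15 + 13 = 34570 true annual layers.
A: Extension rate ≈ 26757.7 / 34570 = 0.774 mm per year.
Length of B = 0.774 × 32759 = 25355.5 mm.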